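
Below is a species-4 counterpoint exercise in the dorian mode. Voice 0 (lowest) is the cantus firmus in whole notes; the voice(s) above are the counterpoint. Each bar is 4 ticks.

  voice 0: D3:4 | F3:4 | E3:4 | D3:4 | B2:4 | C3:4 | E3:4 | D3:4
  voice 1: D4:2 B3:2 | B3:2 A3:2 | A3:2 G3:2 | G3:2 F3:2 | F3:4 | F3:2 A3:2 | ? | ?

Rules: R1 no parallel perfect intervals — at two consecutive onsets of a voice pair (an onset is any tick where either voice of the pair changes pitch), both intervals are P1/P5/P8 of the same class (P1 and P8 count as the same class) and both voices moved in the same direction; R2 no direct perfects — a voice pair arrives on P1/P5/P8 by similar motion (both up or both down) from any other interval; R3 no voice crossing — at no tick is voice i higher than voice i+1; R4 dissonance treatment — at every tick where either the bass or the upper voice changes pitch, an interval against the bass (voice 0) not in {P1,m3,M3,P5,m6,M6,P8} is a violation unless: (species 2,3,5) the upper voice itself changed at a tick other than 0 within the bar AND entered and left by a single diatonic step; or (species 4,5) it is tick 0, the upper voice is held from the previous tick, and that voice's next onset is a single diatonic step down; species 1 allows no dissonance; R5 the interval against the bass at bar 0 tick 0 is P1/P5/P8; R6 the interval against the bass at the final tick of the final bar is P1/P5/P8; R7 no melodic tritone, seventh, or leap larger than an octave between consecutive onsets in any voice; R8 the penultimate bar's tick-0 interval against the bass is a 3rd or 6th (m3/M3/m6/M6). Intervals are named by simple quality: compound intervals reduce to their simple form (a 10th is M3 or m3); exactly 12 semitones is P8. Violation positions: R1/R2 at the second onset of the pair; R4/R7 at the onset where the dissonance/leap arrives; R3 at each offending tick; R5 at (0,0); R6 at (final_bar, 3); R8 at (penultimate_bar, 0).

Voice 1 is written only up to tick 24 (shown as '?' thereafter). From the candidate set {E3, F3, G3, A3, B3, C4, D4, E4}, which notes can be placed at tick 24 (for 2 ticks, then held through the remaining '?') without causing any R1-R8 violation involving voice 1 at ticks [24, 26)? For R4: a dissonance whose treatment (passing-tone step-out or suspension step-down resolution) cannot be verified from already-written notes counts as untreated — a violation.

E3: violates R8
F3: violates R4,R8
G3: legal
A3: violates R4,R8
B3: violates R2,R8
C4: legal
D4: violates R4,R8
E4: violates R2,R8

{C4, G3}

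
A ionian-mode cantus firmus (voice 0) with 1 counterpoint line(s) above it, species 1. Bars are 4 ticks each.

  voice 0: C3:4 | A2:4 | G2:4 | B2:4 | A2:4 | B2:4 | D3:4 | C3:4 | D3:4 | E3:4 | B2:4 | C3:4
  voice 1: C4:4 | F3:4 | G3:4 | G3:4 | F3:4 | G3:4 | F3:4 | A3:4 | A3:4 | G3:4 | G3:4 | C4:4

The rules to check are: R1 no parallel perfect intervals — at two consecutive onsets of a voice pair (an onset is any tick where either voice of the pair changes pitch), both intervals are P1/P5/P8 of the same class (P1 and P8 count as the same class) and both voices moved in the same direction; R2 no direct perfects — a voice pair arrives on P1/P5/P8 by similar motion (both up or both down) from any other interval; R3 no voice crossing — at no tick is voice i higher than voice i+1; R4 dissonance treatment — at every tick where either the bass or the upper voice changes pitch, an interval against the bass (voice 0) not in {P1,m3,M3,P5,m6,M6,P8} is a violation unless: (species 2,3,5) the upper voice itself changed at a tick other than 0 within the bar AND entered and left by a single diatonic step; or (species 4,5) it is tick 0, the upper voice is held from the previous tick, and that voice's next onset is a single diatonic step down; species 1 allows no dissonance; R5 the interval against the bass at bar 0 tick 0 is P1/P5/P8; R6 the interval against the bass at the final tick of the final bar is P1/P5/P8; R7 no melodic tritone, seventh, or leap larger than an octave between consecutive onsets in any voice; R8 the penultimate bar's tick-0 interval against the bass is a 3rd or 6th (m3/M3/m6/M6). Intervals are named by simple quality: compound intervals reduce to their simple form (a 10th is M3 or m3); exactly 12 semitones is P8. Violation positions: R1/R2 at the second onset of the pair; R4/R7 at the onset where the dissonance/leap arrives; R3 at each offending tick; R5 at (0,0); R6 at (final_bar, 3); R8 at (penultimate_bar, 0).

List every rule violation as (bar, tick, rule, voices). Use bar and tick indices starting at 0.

(11, 0, R2, (0, 1))

bar 0: v0=C3 v1=C4 downbeat P8
bar 1: v0=A2 v1=F3 downbeat m6
bar 2: v0=G2 v1=G3 downbeat P8
bar 3: v0=B2 v1=G3 downbeat m6
bar 4: v0=A2 v1=F3 downbeat m6
bar 5: v0=B2 v1=G3 downbeat m6
bar 6: v0=D3 v1=F3 downbeat m3
bar 7: v0=C3 v1=A3 downbeat M6
bar 8: v0=D3 v1=A3 downbeat P5
bar 9: v0=E3 v1=G3 downbeat m3
bar 10: v0=B2 v1=G3 downbeat m6
bar 11: v0=C3 v1=C4 downbeat P8
  -> R2 @ bar 11 tick 0 v(0, 1): B2/G3 m6 -> C3/C4 P8 similar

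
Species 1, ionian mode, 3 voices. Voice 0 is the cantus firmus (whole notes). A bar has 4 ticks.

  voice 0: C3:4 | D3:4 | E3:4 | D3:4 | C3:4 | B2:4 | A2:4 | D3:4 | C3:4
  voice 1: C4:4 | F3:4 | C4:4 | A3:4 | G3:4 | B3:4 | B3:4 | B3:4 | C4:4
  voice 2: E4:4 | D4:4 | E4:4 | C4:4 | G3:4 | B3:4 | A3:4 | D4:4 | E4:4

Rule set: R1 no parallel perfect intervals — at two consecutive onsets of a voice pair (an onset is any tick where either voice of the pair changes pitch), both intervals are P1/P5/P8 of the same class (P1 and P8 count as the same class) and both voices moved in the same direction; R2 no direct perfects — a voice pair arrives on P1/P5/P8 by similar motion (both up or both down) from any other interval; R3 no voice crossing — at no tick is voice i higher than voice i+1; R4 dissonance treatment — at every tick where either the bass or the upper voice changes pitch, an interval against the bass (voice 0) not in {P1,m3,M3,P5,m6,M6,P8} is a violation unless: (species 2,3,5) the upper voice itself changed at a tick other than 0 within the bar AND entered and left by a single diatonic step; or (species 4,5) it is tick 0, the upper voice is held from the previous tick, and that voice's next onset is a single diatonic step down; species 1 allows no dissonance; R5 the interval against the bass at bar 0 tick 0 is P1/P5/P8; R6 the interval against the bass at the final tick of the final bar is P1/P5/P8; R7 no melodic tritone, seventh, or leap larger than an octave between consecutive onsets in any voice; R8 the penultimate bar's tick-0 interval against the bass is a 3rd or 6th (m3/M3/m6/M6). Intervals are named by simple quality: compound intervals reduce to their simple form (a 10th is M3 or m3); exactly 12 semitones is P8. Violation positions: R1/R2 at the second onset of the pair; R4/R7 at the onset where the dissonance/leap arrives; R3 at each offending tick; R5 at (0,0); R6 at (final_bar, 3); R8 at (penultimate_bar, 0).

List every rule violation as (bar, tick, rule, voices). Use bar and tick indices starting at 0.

bar 0: v0=C3 v1=C4 v2=E4 downbeat M3
bar 1: v0=D3 v1=F3 v2=D4 downbeat P8
bar 2: v0=E3 v1=C4 v2=E4 downbeat P8
bar 3: v0=D3 v1=A3 v2=C4 downbeat m7
bar 4: v0=C3 v1=G3 v2=G3 downbeat P5
bar 5: v0=B2 v1=B3 v2=B3 downbeat P8
bar 6: v0=A2 v1=B3 v2=A3 downbeat P8
bar 7: v0=D3 v1=B3 v2=D4 downbeat P8
bar 8: v0=C3 v1=C4 v2=E4 downbeat M3
  -> R5 @ bar 0 tick 0 v(0, 2): opens on M3
  -> R1 @ bar 2 tick 0 v(0, 2): D3/D4 P8 -> E3/E4 P8 similar
  -> R2 @ bar 3 tick 0 v(0, 1): E3/C4 m6 -> D3/A3 P5 similar
  -> R4 @ bar 3 tick 0 v(0, 2): D3/C4 m7 untreated
  -> R1 @ bar 4 tick 0 v(0, 1): D3/A3 P5 -> C3/G3 P5 similar
  -> R2 @ bar 4 tick 0 v(0, 2): D3/C4 m7 -> C3/G3 P5 similar
  -> R2 @ bar 4 tick 0 v(1, 2): A3/C4 m3 -> G3/G3 P1 similar
  -> R1 @ bar 5 tick 0 v(1, 2): G3/G3 P1 -> B3/B3 P1 similar
  -> R1 @ bar 6 tick 0 v(0, 2): B2/B3 P8 -> A2/A3 P8 similar
  -> R3 @ bar 6 tick 0 v(1, 2): B3 above A3
  -> R4 @ bar 6 tick 0 v(0, 1): A2/B3 M2 untreated
  -> R3 @ bar 6 tick 1 v(1, 2): B3 above A3
  -> R3 @ bar 6 tick 2 v(1, 2): B3 above A3
  -> R3 @ bar 6 tick 3 v(1, 2): B3 above A3
  -> R1 @ bar 7 tick 0 v(0, 2): A2/A3 P8 -> D3/D4 P8 similar
  -> R8 @ bar 7 tick 0 v(0, 2): penult P8 not 3rd/6th
  -> R6 @ bar 8 tick 3 v(0, 2): closes on M3

(0, 0, R5, (0, 2))
(2, 0, R1, (0, 2))
(3, 0, R2, (0, 1))
(3, 0, R4, (0, 2))
(4, 0, R1, (0, 1))
(4, 0, R2, (0, 2))
(4, 0, R2, (1, 2))
(5, 0, R1, (1, 2))
(6, 0, R1, (0, 2))
(6, 0, R3, (1, 2))
(6, 0, R4, (0, 1))
(6, 1, R3, (1, 2))
(6, 2, R3, (1, 2))
(6, 3, R3, (1, 2))
(7, 0, R1, (0, 2))
(7, 0, R8, (0, 2))
(8, 3, R6, (0, 2))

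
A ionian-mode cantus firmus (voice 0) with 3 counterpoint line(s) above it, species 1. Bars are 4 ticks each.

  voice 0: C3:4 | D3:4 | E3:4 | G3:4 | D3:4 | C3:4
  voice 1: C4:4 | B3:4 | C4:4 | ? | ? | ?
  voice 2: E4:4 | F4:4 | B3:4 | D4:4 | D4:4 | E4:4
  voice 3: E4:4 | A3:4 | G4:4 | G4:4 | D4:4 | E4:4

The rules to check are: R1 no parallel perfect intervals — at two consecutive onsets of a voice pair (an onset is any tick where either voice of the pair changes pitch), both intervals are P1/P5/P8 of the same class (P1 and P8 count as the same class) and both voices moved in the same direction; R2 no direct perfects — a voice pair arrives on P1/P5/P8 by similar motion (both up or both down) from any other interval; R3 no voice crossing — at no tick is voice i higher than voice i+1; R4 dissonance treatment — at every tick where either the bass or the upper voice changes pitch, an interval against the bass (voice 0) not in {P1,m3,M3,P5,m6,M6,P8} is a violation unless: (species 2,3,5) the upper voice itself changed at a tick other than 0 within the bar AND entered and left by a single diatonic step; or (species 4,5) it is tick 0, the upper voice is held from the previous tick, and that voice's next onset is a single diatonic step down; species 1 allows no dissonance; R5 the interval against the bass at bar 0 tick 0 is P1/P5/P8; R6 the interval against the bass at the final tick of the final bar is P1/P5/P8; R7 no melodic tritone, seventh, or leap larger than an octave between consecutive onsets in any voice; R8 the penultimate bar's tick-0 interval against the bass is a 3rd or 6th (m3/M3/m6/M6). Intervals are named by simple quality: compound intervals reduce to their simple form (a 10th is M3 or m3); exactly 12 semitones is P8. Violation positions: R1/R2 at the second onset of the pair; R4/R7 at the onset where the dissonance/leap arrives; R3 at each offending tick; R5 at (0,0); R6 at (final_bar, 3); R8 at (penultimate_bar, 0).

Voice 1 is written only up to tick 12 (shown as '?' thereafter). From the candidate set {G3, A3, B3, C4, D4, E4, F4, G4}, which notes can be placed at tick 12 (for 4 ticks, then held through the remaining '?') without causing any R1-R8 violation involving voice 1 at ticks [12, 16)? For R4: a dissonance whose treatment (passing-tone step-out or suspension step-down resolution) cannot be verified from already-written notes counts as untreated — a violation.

G3: legal
A3: violates R4
B3: legal
C4: violates R4
D4: violates R2
E4: violates R3
F4: violates R3,R4
G4: violates R2,R3

{B3, G3}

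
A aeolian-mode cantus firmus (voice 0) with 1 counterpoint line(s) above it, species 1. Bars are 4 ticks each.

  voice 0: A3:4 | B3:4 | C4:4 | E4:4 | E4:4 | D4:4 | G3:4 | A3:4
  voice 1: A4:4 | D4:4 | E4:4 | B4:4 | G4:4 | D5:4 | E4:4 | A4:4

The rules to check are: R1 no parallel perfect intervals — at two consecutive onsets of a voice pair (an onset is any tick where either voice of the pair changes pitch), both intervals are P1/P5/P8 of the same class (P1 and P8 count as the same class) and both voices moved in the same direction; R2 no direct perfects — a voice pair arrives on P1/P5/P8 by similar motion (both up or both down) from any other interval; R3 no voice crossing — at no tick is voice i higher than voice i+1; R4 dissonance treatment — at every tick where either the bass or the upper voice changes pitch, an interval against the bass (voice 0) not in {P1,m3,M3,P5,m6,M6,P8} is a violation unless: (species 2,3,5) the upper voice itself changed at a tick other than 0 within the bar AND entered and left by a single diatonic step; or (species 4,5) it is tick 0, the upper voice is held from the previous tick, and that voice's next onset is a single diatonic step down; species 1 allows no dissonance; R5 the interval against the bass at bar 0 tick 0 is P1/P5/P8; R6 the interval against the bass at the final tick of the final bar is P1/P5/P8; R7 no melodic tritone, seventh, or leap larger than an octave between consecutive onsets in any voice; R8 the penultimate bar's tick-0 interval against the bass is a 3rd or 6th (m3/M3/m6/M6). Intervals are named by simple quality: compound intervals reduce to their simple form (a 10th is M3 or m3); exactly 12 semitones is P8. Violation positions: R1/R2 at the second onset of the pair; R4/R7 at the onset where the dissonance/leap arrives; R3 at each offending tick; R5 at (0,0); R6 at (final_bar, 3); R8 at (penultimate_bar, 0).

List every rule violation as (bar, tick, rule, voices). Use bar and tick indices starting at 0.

(3, 0, R2, (0, 1))
(6, 0, R7, (1,))
(7, 0, R2, (0, 1))

bar 0: v0=A3 v1=A4 downbeat P8
bar 1: v0=B3 v1=D4 downbeat m3
bar 2: v0=C4 v1=E4 downbeat M3
bar 3: v0=E4 v1=B4 downbeat P5
bar 4: v0=E4 v1=G4 downbeat m3
bar 5: v0=D4 v1=D5 downbeat P8
bar 6: v0=G3 v1=E4 downbeat M6
bar 7: v0=A3 v1=A4 downbeat P8
  -> R2 @ bar 3 tick 0 v(0, 1): C4/E4 M3 -> E4/B4 P5 similar
  -> R7 @ bar 6 tick 0 v(1,): D5->E4 leap 10st
  -> R2 @ bar 7 tick 0 v(0, 1): G3/E4 M6 -> A3/A4 P8 similar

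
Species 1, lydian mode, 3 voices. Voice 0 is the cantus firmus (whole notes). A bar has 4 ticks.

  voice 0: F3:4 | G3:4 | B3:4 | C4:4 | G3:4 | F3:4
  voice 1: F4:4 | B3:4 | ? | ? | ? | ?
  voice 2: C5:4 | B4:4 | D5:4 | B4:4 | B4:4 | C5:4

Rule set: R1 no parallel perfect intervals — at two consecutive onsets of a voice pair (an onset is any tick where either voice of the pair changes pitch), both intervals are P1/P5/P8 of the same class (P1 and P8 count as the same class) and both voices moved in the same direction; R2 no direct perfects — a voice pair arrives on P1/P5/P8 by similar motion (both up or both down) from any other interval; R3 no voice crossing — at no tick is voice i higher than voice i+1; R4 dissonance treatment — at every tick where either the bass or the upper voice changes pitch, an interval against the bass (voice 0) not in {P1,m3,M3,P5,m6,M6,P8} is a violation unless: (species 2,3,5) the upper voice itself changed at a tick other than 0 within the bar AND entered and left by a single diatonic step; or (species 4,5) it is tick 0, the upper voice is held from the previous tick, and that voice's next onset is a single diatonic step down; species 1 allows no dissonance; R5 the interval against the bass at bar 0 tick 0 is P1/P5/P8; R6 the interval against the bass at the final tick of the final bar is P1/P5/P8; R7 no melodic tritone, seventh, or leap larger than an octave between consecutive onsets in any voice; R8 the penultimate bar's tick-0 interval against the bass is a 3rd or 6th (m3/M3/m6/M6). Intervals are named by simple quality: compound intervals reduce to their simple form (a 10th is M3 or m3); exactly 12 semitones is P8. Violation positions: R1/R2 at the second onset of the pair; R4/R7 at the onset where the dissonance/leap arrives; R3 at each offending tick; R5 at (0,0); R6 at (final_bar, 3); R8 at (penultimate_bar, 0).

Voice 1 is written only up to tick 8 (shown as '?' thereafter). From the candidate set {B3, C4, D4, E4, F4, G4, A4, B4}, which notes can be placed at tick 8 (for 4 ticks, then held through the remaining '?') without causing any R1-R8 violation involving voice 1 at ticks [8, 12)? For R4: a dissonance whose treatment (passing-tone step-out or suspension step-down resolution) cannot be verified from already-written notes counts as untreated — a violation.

B3: legal
C4: violates R4
D4: violates R1
E4: violates R4
F4: violates R4,R7
G4: violates R2
A4: violates R4,R7
B4: violates R2

{B3}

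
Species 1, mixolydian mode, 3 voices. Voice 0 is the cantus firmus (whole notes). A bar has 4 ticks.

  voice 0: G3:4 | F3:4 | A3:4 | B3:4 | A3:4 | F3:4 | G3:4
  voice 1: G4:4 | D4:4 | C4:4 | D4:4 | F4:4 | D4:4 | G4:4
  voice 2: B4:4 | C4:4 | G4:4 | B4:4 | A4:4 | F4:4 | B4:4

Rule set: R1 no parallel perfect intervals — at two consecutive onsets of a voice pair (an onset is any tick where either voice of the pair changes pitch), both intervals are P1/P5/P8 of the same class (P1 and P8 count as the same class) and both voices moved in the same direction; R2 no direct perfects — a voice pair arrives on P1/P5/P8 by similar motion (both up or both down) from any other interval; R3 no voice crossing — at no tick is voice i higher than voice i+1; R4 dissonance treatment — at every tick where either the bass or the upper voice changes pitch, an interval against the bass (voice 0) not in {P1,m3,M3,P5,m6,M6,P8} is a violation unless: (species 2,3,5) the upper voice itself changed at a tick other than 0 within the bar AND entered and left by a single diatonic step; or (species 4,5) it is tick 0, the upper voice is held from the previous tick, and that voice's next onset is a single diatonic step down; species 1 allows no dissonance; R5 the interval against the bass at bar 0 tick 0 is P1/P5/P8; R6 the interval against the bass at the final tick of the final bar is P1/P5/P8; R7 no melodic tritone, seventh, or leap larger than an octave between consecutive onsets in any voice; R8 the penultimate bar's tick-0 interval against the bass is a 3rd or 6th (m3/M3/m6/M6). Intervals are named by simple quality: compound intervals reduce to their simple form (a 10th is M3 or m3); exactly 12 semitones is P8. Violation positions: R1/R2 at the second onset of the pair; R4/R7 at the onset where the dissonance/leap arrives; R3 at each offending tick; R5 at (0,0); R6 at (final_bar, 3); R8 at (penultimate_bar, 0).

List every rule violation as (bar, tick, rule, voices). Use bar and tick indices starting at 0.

bar 0: v0=G3 v1=G4 v2=B4 downbeat M3
bar 1: v0=F3 v1=D4 v2=C4 downbeat P5
bar 2: v0=A3 v1=C4 v2=G4 downbeat m7
bar 3: v0=B3 v1=D4 v2=B4 downbeat P8
bar 4: v0=A3 v1=F4 v2=A4 downbeat P8
bar 5: v0=F3 v1=D4 v2=F4 downbeat P8
bar 6: v0=G3 v1=G4 v2=B4 downbeat M3
  -> R5 @ bar 0 tick 0 v(0, 2): opens on M3
  -> R2 @ bar 1 tick 0 v(0, 2): G3/B4 M3 -> F3/C4 P5 similar
  -> R3 @ bar 1 tick 0 v(1, 2): D4 above C4
  -> R7 @ bar 1 tick 0 v(2,): B4->C4 leap 11st
  -> R3 @ bar 1 tick 1 v(1, 2): D4 above C4
  -> R3 @ bar 1 tick 2 v(1, 2): D4 above C4
  -> R3 @ bar 1 tick 3 v(1, 2): D4 above C4
  -> R4 @ bar 2 tick 0 v(0, 2): A3/G4 m7 untreated
  -> R2 @ bar 3 tick 0 v(0, 2): A3/G4 m7 -> B3/B4 P8 similar
  -> R1 @ bar 4 tick 0 v(0, 2): B3/B4 P8 -> A3/A4 P8 similar
  -> R1 @ bar 5 tick 0 v(0, 2): A3/A4 P8 -> F3/F4 P8 similar
  -> R8 @ bar 5 tick 0 v(0, 2): penult P8 not 3rd/6th
  -> R2 @ bar 6 tick 0 v(0, 1): F3/D4 M6 -> G3/G4 P8 similar
  -> R7 @ bar 6 tick 0 v(2,): F4->B4 leap 6st
  -> R6 @ bar 6 tick 3 v(0, 2): closes on M3

(0, 0, R5, (0, 2))
(1, 0, R2, (0, 2))
(1, 0, R3, (1, 2))
(1, 0, R7, (2,))
(1, 1, R3, (1, 2))
(1, 2, R3, (1, 2))
(1, 3, R3, (1, 2))
(2, 0, R4, (0, 2))
(3, 0, R2, (0, 2))
(4, 0, R1, (0, 2))
(5, 0, R1, (0, 2))
(5, 0, R8, (0, 2))
(6, 0, R2, (0, 1))
(6, 0, R7, (2,))
(6, 3, R6, (0, 2))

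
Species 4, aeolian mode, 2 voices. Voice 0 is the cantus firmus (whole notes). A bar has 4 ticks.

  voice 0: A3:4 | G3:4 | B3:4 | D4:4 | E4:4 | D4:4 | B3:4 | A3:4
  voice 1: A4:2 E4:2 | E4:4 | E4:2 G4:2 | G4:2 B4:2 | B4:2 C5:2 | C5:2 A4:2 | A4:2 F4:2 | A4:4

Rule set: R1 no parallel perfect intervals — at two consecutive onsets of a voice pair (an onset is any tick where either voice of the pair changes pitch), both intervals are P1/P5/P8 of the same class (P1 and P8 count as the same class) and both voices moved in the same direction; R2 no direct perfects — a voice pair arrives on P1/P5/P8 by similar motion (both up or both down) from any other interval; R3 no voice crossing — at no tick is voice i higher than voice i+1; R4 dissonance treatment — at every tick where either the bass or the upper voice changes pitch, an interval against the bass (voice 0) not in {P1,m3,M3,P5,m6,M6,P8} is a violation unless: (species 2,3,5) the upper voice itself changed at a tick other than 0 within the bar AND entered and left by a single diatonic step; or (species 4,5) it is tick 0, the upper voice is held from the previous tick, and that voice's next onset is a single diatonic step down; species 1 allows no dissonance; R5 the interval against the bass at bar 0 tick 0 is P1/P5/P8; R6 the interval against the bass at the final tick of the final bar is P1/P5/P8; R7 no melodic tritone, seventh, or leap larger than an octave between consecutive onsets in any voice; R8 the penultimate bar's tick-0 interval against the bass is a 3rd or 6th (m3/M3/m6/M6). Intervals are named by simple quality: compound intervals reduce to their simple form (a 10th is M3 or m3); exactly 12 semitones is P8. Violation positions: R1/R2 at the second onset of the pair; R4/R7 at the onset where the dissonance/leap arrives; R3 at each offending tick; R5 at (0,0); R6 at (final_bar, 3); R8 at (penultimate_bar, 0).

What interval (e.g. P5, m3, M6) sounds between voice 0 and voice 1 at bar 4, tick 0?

voice 0=E4 voice 1=B4 -> P5

P5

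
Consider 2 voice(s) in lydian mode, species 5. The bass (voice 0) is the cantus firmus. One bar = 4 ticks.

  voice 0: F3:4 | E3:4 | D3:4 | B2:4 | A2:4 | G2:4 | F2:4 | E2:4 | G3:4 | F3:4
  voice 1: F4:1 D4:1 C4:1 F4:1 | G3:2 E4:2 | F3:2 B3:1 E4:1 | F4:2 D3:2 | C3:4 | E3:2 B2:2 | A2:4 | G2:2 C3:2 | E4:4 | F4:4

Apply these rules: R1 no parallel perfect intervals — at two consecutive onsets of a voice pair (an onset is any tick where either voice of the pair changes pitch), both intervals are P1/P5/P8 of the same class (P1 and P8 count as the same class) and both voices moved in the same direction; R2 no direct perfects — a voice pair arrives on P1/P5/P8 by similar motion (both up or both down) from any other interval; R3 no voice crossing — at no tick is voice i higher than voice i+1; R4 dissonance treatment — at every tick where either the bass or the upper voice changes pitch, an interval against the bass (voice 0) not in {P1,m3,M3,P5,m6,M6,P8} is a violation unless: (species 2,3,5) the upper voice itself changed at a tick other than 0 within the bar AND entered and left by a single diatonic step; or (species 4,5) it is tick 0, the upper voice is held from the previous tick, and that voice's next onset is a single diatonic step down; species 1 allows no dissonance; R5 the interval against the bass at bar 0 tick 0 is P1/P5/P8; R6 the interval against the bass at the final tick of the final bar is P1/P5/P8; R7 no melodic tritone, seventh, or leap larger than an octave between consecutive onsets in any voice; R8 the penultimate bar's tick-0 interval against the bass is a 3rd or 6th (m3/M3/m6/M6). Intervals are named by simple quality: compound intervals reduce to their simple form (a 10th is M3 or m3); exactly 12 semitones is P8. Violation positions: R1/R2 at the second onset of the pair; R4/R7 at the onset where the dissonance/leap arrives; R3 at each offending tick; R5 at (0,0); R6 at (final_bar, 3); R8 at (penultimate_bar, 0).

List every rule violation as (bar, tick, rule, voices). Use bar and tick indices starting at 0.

(1, 0, R7, (1,))
(2, 0, R7, (1,))
(2, 2, R7, (1,))
(2, 3, R4, (0, 1))
(3, 0, R4, (0, 1))
(3, 2, R7, (1,))
(8, 0, R7, (0,))
(8, 0, R7, (1,))

bar 0: v0=F3 v1=F4 downbeat P8
bar 1: v0=E3 v1=G3 downbeat m3
bar 2: v0=D3 v1=F3 downbeat m3
bar 3: v0=B2 v1=F4 downbeat TT
bar 4: v0=A2 v1=C3 downbeat m3
bar 5: v0=G2 v1=E3 downbeat M6
bar 6: v0=F2 v1=A2 downbeat M3
bar 7: v0=E2 v1=G2 downbeat m3
bar 8: v0=G3 v1=E4 downbeat M6
bar 9: v0=F3 v1=F4 downbeat P8
  -> R7 @ bar 1 tick 0 v(1,): F4->G3 leap 10st
  -> R7 @ bar 2 tick 0 v(1,): E4->F3 leap 11st
  -> R7 @ bar 2 tick 2 v(1,): F3->B3 leap 6st
  -> R4 @ bar 2 tick 3 v(0, 1): D3/E4 M2 untreated
  -> R4 @ bar 3 tick 0 v(0, 1): B2/F4 TT untreated
  -> R7 @ bar 3 tick 2 v(1,): F4->D3 leap 15st
  -> R7 @ bar 8 tick 0 v(0,): E2->G3 leap 15st
  -> R7 @ bar 8 tick 0 v(1,): C3->E4 leap 16st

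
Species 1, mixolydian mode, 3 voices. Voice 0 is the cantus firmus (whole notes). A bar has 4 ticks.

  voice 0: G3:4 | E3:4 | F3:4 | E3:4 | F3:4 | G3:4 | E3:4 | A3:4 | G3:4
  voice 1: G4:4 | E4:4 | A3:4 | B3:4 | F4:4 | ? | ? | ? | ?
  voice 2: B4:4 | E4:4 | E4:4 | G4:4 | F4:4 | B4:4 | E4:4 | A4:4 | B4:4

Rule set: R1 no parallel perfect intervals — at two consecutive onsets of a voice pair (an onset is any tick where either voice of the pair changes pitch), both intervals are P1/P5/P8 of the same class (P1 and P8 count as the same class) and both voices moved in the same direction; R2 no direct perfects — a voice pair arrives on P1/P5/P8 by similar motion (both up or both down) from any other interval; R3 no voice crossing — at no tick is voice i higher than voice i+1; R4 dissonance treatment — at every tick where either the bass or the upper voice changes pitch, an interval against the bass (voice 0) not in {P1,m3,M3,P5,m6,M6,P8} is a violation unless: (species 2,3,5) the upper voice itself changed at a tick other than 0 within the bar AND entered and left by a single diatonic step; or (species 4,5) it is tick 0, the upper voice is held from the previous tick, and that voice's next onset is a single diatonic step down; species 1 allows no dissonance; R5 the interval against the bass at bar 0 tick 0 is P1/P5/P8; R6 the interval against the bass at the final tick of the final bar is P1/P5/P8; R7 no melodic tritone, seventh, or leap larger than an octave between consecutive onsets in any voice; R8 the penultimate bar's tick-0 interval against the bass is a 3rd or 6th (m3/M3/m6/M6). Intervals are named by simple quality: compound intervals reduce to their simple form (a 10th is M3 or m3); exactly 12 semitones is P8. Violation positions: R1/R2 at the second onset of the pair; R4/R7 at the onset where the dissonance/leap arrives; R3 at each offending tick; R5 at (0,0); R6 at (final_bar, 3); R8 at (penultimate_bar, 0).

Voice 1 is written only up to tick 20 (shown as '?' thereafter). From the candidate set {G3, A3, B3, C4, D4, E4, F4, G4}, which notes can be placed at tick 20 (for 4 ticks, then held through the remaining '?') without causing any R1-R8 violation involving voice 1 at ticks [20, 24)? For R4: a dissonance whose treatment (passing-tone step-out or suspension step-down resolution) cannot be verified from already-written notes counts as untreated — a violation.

G3: violates R7
A3: violates R4
B3: violates R7
C4: violates R4
D4: legal
E4: legal
F4: violates R4
G4: violates R1

{D4, E4}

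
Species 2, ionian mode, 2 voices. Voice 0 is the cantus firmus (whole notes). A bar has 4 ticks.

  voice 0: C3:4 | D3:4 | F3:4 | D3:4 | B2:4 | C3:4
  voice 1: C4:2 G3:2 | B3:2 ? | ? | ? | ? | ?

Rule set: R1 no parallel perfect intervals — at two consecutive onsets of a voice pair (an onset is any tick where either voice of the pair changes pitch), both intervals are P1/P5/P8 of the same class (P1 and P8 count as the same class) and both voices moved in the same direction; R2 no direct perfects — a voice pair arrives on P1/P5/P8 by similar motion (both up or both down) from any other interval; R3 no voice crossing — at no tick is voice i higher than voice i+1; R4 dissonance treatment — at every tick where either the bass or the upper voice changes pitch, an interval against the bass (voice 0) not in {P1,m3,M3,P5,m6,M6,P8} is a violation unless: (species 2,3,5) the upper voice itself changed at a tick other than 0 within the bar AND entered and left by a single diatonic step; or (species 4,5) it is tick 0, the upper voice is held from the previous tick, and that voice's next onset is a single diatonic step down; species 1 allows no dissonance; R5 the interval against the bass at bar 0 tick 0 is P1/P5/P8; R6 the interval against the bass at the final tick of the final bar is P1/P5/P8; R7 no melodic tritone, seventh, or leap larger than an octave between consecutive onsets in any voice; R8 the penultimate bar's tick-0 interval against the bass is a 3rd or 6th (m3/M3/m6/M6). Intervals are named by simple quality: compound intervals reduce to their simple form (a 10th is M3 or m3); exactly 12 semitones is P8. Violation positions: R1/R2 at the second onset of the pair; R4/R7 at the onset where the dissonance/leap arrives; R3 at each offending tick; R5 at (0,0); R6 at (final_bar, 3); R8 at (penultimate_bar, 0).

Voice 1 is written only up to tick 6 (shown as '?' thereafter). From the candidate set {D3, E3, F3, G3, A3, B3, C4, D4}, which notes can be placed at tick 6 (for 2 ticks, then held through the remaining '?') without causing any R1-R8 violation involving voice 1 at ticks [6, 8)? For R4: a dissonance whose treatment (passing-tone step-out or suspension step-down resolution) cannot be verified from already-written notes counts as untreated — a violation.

D3: legal
E3: violates R4
F3: violates R7
G3: violates R4
A3: legal
B3: legal
C4: violates R4
D4: legal

{A3, B3, D3, D4}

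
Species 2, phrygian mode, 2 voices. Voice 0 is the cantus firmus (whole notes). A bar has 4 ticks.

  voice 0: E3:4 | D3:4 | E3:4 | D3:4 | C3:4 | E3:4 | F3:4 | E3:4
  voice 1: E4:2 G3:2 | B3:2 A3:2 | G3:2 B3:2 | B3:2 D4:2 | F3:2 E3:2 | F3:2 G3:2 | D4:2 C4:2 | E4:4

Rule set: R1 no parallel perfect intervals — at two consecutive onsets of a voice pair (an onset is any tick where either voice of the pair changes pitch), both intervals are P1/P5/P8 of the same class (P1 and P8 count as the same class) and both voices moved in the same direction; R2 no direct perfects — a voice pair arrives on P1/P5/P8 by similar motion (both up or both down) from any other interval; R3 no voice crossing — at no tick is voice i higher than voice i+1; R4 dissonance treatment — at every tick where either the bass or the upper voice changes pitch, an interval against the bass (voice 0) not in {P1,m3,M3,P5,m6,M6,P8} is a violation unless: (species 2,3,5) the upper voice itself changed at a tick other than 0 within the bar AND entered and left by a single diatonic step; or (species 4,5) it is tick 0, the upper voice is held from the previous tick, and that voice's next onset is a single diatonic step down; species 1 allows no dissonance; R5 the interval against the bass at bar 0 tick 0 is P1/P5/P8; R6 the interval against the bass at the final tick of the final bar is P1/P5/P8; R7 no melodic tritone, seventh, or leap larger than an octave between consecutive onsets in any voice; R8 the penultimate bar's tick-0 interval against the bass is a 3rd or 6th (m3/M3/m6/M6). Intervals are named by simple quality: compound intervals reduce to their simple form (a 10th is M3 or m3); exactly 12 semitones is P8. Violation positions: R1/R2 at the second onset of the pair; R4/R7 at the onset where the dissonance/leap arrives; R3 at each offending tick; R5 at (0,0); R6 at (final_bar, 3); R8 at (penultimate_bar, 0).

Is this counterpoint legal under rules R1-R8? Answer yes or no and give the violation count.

bar 0: v0=E3 v1=E4 (P8)
bar 1: v0=D3 v1=B3 (M6)
bar 2: v0=E3 v1=G3 (m3)
bar 3: v0=D3 v1=B3 (M6)
bar 4: v0=C3 v1=F3 (P4)
bar 5: v0=E3 v1=F3 (m2)
bar 6: v0=F3 v1=D4 (M6)
bar 7: v0=E3 v1=E4 (P8)
  R4 @ bar4.0: C3/F3 P4 untreated
  R4 @ bar5.0: E3/F3 m2 untreated

No (2 violations)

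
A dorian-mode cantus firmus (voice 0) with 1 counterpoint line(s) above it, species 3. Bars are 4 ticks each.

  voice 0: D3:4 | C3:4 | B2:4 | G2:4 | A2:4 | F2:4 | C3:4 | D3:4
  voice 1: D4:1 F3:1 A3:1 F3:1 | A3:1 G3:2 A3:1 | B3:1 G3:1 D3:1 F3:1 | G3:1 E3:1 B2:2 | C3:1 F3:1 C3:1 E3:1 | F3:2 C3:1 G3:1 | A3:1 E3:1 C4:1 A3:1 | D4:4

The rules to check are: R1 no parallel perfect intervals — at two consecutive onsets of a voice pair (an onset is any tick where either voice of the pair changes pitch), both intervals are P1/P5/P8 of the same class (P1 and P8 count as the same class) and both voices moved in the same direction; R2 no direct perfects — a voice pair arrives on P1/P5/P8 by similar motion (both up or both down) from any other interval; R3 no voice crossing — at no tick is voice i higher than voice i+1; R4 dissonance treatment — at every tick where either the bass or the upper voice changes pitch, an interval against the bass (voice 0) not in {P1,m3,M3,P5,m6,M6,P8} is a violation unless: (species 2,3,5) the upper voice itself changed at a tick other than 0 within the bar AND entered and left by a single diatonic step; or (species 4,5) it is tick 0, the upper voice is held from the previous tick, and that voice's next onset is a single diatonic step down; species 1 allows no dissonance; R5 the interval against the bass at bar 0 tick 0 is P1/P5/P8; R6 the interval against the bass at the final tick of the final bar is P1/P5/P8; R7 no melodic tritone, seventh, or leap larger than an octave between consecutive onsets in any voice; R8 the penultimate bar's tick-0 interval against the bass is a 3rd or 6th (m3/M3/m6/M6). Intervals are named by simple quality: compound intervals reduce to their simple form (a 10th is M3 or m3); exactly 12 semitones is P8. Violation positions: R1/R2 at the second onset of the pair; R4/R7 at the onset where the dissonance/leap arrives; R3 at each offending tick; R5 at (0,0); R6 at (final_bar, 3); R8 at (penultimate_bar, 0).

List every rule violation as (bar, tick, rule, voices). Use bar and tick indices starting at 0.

(2, 3, R4, (0, 1))
(5, 3, R4, (0, 1))
(7, 0, R2, (0, 1))

bar 0: v0=D3 v1=D4 downbeat P8
bar 1: v0=C3 v1=A3 downbeat M6
bar 2: v0=B2 v1=B3 downbeat P8
bar 3: v0=G2 v1=G3 downbeat P8
bar 4: v0=A2 v1=C3 downbeat m3
bar 5: v0=F2 v1=F3 downbeat P8
bar 6: v0=C3 v1=A3 downbeat M6
bar 7: v0=D3 v1=D4 downbeat P8
  -> R4 @ bar 2 tick 3 v(0, 1): B2/F3 TT untreated
  -> R4 @ bar 5 tick 3 v(0, 1): F2/G3 M2 untreated
  -> R2 @ bar 7 tick 0 v(0, 1): C3/A3 M6 -> D3/D4 P8 similar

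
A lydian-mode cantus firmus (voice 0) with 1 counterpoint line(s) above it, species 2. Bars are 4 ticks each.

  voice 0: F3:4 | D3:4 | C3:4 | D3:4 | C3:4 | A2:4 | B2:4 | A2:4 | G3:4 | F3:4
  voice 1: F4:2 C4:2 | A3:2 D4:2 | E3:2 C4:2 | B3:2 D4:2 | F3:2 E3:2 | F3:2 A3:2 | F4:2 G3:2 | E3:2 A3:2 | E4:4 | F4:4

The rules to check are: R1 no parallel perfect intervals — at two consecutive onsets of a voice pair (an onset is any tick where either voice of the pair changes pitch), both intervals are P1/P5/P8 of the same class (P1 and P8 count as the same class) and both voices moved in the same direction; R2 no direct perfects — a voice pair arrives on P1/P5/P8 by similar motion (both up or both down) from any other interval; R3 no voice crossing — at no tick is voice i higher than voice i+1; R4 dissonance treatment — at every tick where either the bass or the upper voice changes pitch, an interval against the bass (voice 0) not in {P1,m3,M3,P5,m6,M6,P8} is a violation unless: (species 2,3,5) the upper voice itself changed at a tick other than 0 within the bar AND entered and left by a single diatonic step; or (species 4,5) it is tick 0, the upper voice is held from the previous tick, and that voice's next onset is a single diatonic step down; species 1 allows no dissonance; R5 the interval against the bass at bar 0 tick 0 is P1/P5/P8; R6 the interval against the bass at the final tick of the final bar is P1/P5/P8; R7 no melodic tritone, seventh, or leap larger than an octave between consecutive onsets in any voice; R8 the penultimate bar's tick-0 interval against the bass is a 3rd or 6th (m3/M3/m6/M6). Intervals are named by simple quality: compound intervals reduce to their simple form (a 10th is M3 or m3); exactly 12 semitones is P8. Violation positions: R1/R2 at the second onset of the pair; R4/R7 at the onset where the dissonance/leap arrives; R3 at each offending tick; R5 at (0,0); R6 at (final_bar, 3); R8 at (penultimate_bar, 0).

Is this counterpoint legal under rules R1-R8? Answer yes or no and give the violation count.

No (7 violations)

bar 0: v0=F3 v1=F4 (P8)
bar 1: v0=D3 v1=A3 (P5)
bar 2: v0=C3 v1=E3 (M3)
bar 3: v0=D3 v1=B3 (M6)
bar 4: v0=C3 v1=F3 (P4)
bar 5: v0=A2 v1=F3 (m6)
bar 6: v0=B2 v1=F4 (TT)
bar 7: v0=A2 v1=E3 (P5)
bar 8: v0=G3 v1=E4 (M6)
bar 9: v0=F3 v1=F4 (P8)
  R1 @ bar1.0: F3/C4 P5 -> D3/A3 P5 similar
  R7 @ bar2.0: D4->E3 leap 10st
  R4 @ bar4.0: C3/F3 P4 untreated
  R4 @ bar6.0: B2/F4 TT untreated
  R7 @ bar6.2: F4->G3 leap 10st
  R2 @ bar7.0: B2/G3 m6 -> A2/E3 P5 similar
  R7 @ bar8.0: A2->G3 leap 10st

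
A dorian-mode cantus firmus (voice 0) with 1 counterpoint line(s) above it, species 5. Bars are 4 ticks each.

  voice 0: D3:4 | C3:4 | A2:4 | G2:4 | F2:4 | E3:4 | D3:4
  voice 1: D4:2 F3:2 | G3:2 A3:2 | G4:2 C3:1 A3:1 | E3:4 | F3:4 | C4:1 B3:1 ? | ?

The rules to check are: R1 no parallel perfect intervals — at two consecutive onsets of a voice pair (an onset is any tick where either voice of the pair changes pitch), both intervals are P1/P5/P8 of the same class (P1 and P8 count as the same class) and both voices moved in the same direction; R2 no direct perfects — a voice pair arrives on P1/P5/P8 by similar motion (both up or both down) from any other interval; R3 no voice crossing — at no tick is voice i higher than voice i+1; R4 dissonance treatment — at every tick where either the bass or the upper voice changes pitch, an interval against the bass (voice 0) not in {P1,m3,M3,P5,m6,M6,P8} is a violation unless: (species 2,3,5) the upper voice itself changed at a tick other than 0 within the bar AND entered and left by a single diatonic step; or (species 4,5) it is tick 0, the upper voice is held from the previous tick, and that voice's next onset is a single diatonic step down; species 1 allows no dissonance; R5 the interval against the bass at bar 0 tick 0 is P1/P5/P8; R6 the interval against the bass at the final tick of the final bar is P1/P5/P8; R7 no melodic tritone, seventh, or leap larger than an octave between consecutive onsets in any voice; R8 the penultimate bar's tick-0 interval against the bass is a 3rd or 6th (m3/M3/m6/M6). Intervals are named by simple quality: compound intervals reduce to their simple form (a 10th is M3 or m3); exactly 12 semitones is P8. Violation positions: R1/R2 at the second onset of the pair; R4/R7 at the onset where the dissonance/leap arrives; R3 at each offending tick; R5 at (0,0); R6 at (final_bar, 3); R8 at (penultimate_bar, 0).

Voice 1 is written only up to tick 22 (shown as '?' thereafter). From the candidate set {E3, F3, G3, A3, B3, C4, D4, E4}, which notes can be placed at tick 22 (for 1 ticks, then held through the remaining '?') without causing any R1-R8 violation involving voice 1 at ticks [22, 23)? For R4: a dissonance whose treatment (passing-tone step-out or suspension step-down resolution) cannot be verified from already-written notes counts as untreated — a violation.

{B3, C4, E3, E4, G3}

E3: legal
F3: violates R4,R7
G3: legal
A3: violates R4
B3: legal
C4: legal
D4: violates R4
E4: legal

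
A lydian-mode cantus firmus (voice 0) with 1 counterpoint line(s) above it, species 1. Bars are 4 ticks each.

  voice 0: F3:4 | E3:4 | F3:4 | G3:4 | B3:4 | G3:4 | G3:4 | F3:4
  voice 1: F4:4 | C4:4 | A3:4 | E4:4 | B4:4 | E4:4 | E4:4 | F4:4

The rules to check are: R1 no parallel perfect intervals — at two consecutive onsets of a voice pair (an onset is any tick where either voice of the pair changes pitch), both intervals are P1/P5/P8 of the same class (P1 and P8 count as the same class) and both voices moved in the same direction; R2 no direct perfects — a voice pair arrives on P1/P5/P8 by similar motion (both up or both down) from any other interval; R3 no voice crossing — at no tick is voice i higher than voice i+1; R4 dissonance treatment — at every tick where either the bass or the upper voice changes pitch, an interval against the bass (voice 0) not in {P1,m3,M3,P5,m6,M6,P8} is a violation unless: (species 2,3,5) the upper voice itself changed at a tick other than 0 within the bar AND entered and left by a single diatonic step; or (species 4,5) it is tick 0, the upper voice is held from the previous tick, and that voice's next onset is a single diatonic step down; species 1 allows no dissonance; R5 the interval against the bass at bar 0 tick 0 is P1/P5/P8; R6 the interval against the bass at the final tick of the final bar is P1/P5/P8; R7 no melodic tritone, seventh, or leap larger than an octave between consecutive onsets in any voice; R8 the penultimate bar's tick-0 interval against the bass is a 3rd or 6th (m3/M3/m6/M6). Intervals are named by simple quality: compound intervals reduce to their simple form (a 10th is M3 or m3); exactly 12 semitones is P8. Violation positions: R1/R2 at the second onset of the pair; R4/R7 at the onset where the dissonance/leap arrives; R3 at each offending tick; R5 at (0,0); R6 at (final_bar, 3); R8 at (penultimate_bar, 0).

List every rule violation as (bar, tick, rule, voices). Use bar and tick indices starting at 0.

(4, 0, R2, (0, 1))

bar 0: v0=F3 v1=F4 downbeat P8
bar 1: v0=E3 v1=C4 downbeat m6
bar 2: v0=F3 v1=A3 downbeat M3
bar 3: v0=G3 v1=E4 downbeat M6
bar 4: v0=B3 v1=B4 downbeat P8
bar 5: v0=G3 v1=E4 downbeat M6
bar 6: v0=G3 v1=E4 downbeat M6
bar 7: v0=F3 v1=F4 downbeat P8
  -> R2 @ bar 4 tick 0 v(0, 1): G3/E4 M6 -> B3/B4 P8 similar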